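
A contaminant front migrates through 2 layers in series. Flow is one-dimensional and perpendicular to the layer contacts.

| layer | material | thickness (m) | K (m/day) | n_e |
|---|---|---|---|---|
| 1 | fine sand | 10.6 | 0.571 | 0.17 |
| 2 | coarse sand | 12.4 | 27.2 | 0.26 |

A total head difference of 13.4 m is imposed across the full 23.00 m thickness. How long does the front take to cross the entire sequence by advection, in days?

7.13

With flow normal to the layers, continuity requires the same specific discharge q through every layer.
Σ(b_i/K_i) = 10.6/0.571 + 12.4/27.2 = 19.02 d.
q = Δh / Σ(b_i/K_i) = 13.4 / 19.02 = 0.7045 m/day.
In each layer the seepage velocity is v_i = q/n_i, so the layer transit time is t_i = b_i·n_i / q:
  layer 1 (fine sand): t_1 = 10.6 × 0.17 / 0.7045 = 2.558 d
  layer 2 (coarse sand): t_2 = 12.4 × 0.26 / 0.7045 = 4.576 d
Total t = Σ t_i = 7.134 days.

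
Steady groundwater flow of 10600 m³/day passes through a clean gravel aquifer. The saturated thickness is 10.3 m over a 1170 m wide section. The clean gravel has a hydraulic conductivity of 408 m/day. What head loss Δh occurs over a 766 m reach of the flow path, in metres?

Cross-sectional area A = 1170 × 10.3 = 12051 m².
From Q = K·A·i, i = Q / (K·A) = 10600 / (408.0 × 12051) = 0.002156.
Head loss Δh = i · L = 0.002156 × 766 = 1.651 m.

1.65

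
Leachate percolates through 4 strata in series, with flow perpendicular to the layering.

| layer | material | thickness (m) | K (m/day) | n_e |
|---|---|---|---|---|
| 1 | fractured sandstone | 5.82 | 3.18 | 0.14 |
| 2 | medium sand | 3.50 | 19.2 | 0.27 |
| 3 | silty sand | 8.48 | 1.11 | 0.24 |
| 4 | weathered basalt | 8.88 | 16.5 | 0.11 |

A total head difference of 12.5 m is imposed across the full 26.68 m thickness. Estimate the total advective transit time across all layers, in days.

3.89

With flow normal to the layers, continuity requires the same specific discharge q through every layer.
Σ(b_i/K_i) = 5.82/3.18 + 3.50/19.2 + 8.48/1.11 + 8.88/16.5 = 10.19 d.
q = Δh / Σ(b_i/K_i) = 12.5 / 10.19 = 1.227 m/day.
In each layer the seepage velocity is v_i = q/n_i, so the layer transit time is t_i = b_i·n_i / q:
  layer 1 (fractured sandstone): t_1 = 5.82 × 0.14 / 1.227 = 0.6642 d
  layer 2 (medium sand): t_2 = 3.50 × 0.27 / 1.227 = 0.7704 d
  layer 3 (silty sand): t_3 = 8.48 × 0.24 / 1.227 = 1.659 d
  layer 4 (weathered basalt): t_4 = 8.88 × 0.11 / 1.227 = 0.7963 d
Total t = Σ t_i = 3.890 days.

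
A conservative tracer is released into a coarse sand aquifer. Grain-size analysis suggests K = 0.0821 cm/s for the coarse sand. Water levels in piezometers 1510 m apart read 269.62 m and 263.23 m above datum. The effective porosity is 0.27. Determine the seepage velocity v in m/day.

Convert K: 0.0821 cm/s × 864 = 70.93 m/day.
Hydraulic gradient i = (269.62 − 263.23) / 1510 = 6.39 / 1510 = 0.004232.
Darcy flux q = K · i = 70.93 × 0.004232 = 0.3002 m/day.
Seepage velocity v = q / n_e = 0.3002 / 0.27 = 1.112 m/day.

1.11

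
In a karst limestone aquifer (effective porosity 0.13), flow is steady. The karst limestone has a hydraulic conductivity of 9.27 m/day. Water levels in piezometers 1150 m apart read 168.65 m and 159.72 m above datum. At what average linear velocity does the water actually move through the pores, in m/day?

0.554

Hydraulic gradient i = (168.65 − 159.72) / 1150 = 8.93 / 1150 = 0.007765.
Darcy flux q = K · i = 9.270 × 0.007765 = 0.07198 m/day.
Seepage velocity v = q / n_e = 0.07198 / 0.13 = 0.5537 m/day.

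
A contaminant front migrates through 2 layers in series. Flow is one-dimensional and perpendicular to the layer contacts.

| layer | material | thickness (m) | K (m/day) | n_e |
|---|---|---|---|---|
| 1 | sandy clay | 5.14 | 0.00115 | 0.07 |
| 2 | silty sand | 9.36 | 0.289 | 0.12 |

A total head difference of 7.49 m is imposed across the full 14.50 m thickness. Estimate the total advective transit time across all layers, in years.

With flow normal to the layers, continuity requires the same specific discharge q through every layer.
Σ(b_i/K_i) = 5.14/0.00115 + 9.36/0.289 = 4502 d.
q = Δh / Σ(b_i/K_i) = 7.49 / 4502 = 0.001664 m/day.
In each layer the seepage velocity is v_i = q/n_i, so the layer transit time is t_i = b_i·n_i / q:
  layer 1 (sandy clay): t_1 = 5.14 × 0.07 / 0.001664 = 216.3 d
  layer 2 (silty sand): t_2 = 9.36 × 0.12 / 0.001664 = 675.1 d
Total t = Σ t_i = 891.4 days = 2.440 years.

2.44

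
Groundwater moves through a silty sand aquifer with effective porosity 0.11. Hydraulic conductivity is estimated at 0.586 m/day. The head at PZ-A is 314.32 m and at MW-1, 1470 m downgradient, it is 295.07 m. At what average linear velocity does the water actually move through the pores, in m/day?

0.0698

Hydraulic gradient i = (314.32 − 295.07) / 1470 = 19.25 / 1470 = 0.01310.
Darcy flux q = K · i = 0.5860 × 0.01310 = 0.007674 m/day.
Seepage velocity v = q / n_e = 0.007674 / 0.11 = 0.06976 m/day.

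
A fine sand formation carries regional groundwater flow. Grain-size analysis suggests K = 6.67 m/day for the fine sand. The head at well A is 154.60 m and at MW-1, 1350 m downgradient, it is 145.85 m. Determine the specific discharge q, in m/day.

0.0432

Hydraulic gradient i = (154.60 − 145.85) / 1350 = 8.75 / 1350 = 0.006481.
Specific discharge q = K · i = 6.670 × 0.006481 = 0.04323 m/day.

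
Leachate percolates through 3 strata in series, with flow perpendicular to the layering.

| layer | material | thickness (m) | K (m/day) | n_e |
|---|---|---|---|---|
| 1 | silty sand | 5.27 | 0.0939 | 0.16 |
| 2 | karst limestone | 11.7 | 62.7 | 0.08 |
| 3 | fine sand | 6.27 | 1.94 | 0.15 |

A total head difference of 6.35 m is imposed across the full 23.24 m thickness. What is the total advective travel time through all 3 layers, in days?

With flow normal to the layers, continuity requires the same specific discharge q through every layer.
Σ(b_i/K_i) = 5.27/0.0939 + 11.7/62.7 + 6.27/1.94 = 59.54 d.
q = Δh / Σ(b_i/K_i) = 6.35 / 59.54 = 0.1066 m/day.
In each layer the seepage velocity is v_i = q/n_i, so the layer transit time is t_i = b_i·n_i / q:
  layer 1 (silty sand): t_1 = 5.27 × 0.16 / 0.1066 = 7.906 d
  layer 2 (karst limestone): t_2 = 11.7 × 0.08 / 0.1066 = 8.777 d
  layer 3 (fine sand): t_3 = 6.27 × 0.15 / 0.1066 = 8.819 d
Total t = Σ t_i = 25.50 days.

25.5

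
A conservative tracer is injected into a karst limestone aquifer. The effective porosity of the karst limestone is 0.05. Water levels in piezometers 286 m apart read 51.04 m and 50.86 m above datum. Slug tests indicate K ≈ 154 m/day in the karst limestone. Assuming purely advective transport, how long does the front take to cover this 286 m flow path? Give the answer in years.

Hydraulic gradient i = (51.04 − 50.86) / 286 = 0.18 / 286 = 0.0006294.
Darcy flux q = K · i = 154.0 × 0.0006294 = 0.09692 m/day.
Seepage velocity v = q / n_e = 0.09692 / 0.05 = 1.938 m/day.
Travel time t = L / v = 286 / 1.938 = 147.5 days = 0.4039 years.

0.404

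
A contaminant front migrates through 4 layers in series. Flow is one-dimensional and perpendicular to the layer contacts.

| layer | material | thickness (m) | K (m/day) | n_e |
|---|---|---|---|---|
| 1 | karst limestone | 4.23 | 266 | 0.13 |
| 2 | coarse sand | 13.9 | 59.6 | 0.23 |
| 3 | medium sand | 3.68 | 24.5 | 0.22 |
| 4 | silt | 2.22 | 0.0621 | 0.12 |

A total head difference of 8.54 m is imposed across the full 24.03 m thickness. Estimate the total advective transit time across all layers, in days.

20.4

With flow normal to the layers, continuity requires the same specific discharge q through every layer.
Σ(b_i/K_i) = 4.23/266 + 13.9/59.6 + 3.68/24.5 + 2.22/0.0621 = 36.15 d.
q = Δh / Σ(b_i/K_i) = 8.54 / 36.15 = 0.2363 m/day.
In each layer the seepage velocity is v_i = q/n_i, so the layer transit time is t_i = b_i·n_i / q:
  layer 1 (karst limestone): t_1 = 4.23 × 0.13 / 0.2363 = 2.328 d
  layer 2 (coarse sand): t_2 = 13.9 × 0.23 / 0.2363 = 13.53 d
  layer 3 (medium sand): t_3 = 3.68 × 0.22 / 0.2363 = 3.427 d
  layer 4 (silt): t_4 = 2.22 × 0.12 / 0.2363 = 1.128 d
Total t = Σ t_i = 20.41 days.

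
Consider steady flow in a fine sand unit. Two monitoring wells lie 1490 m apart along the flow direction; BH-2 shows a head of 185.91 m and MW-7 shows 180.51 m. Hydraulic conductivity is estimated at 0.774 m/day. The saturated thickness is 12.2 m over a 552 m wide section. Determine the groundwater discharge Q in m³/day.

Cross-sectional area A = 552 × 12.2 = 6734 m².
Hydraulic gradient i = (185.91 − 180.51) / 1490 = 5.4 / 1490 = 0.003624.
Darcy's law: Q = K · A · i = 0.7740 × 6734 × 0.003624 = 18.89 m³/day.

18.9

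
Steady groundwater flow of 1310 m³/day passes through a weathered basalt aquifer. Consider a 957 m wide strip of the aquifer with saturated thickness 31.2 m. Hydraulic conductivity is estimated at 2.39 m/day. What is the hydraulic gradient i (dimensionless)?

Cross-sectional area A = 957 × 31.2 = 29858 m².
From Q = K·A·i, i = Q / (K·A) = 1310 / (2.390 × 29858) = 0.01836.

0.0184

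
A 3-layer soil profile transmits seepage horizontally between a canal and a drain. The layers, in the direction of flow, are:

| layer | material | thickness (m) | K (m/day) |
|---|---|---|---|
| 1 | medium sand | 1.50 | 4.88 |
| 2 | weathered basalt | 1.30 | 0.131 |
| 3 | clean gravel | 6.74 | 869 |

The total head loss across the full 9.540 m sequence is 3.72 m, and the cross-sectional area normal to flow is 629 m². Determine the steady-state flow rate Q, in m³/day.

229

Flow is perpendicular to layering, so the layers act in series and the equivalent K is the thickness-weighted harmonic mean.
Total thickness L = 1.50 + 1.30 + 6.74 = 9.540 m.
Σ(b_i/K_i) = 1.50/4.88 + 1.30/0.131 + 6.74/869 = 10.24 d.
K_eq = L / Σ(b_i/K_i) = 9.540 / 10.24 = 0.9318 m/day.
Q = K_eq · A · (Δh/L) = 0.9318 × 629 × (3.72/9.540) = 228.5 m³/day.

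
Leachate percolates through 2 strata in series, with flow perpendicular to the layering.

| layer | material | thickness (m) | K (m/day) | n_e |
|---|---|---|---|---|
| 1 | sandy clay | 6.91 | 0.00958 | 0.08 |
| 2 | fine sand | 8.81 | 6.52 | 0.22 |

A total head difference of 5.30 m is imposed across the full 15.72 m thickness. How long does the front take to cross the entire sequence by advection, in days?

With flow normal to the layers, continuity requires the same specific discharge q through every layer.
Σ(b_i/K_i) = 6.91/0.00958 + 8.81/6.52 = 722.6 d.
q = Δh / Σ(b_i/K_i) = 5.30 / 722.6 = 0.007334 m/day.
In each layer the seepage velocity is v_i = q/n_i, so the layer transit time is t_i = b_i·n_i / q:
  layer 1 (sandy clay): t_1 = 6.91 × 0.08 / 0.007334 = 75.37 d
  layer 2 (fine sand): t_2 = 8.81 × 0.22 / 0.007334 = 264.3 d
Total t = Σ t_i = 339.6 days.

340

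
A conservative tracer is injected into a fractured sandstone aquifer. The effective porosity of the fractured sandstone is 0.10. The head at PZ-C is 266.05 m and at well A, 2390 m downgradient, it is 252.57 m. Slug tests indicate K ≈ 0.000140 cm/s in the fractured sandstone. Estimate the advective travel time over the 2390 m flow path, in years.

959

Convert K: 0.000140 cm/s × 864 = 0.1210 m/day.
Hydraulic gradient i = (266.05 − 252.57) / 2390 = 13.48 / 2390 = 0.005640.
Darcy flux q = K · i = 0.1210 × 0.005640 = 0.0006822 m/day.
Seepage velocity v = q / n_e = 0.0006822 / 0.10 = 0.006822 m/day.
Travel time t = L / v = 2390 / 0.006822 = 3.503e+05 days = 959.1 years.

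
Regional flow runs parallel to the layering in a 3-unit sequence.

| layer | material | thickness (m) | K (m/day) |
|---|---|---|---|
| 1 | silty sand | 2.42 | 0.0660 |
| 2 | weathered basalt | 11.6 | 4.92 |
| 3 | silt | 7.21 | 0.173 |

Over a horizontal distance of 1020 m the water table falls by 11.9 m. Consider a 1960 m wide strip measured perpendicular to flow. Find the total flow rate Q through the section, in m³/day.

Flow is parallel to layering, so each bed carries its own Darcy discharge and the transmissivities add.
Σ(K_i·b_i) = 0.0660×2.42 + 4.92×11.6 + 0.173×7.21 = 58.48 m²/day.
Hydraulic gradient i = Δh / L = 11.9 / 1020 = 0.01167.
Q = Σ(K_i·b_i) · W · i = 58.48 × 1960 × 0.01167 = 1337 m³/day.

1340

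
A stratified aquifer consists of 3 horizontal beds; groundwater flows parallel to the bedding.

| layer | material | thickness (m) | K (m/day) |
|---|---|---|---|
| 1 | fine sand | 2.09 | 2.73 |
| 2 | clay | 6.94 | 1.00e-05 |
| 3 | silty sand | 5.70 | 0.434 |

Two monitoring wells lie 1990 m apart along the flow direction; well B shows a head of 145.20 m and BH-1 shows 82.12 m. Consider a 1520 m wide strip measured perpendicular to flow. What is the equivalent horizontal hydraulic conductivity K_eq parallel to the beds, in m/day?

0.555

Flow is parallel to layering, so each bed carries its own Darcy discharge and the transmissivities add.
Σ(K_i·b_i) = 2.73×2.09 + 1.00e-05×6.94 + 0.434×5.70 = 8.180 m²/day.
Total thickness b = 14.73 m, so K_eq = Σ(K_i·b_i)/b = 0.5553 m/day.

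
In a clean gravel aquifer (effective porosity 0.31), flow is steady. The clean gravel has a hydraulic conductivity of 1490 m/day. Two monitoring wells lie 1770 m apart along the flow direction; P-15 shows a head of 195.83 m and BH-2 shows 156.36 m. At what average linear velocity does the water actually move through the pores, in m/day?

107

Hydraulic gradient i = (195.83 − 156.36) / 1770 = 39.47 / 1770 = 0.02230.
Darcy flux q = K · i = 1490 × 0.02230 = 33.23 m/day.
Seepage velocity v = q / n_e = 33.23 / 0.31 = 107.2 m/day.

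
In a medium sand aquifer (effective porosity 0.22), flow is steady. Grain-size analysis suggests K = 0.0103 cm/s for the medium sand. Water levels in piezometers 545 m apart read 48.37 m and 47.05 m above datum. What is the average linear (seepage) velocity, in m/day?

0.0980

Convert K: 0.0103 cm/s × 864 = 8.899 m/day.
Hydraulic gradient i = (48.37 − 47.05) / 545 = 1.32 / 545 = 0.002422.
Darcy flux q = K · i = 8.899 × 0.002422 = 0.02155 m/day.
Seepage velocity v = q / n_e = 0.02155 / 0.22 = 0.09797 m/day.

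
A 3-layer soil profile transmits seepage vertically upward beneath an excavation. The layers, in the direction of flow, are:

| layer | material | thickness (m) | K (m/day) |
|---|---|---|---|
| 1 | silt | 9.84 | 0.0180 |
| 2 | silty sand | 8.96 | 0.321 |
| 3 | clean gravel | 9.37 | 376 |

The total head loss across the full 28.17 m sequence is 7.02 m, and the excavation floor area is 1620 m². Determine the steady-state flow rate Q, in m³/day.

Flow is perpendicular to layering, so the layers act in series and the equivalent K is the thickness-weighted harmonic mean.
Total thickness L = 9.84 + 8.96 + 9.37 = 28.17 m.
Σ(b_i/K_i) = 9.84/0.0180 + 8.96/0.321 + 9.37/376 = 574.6 d.
K_eq = L / Σ(b_i/K_i) = 28.17 / 574.6 = 0.04903 m/day.
Q = K_eq · A · (Δh/L) = 0.04903 × 1620 × (7.02/28.17) = 19.79 m³/day.

19.8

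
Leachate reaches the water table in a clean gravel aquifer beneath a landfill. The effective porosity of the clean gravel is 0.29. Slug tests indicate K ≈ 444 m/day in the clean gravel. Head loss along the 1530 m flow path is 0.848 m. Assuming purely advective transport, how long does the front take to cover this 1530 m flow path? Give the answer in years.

Hydraulic gradient i = Δh / L = 0.848 / 1530 = 0.0005542.
Darcy flux q = K · i = 444.0 × 0.0005542 = 0.2461 m/day.
Seepage velocity v = q / n_e = 0.2461 / 0.29 = 0.8486 m/day.
Travel time t = L / v = 1530 / 0.8486 = 1803 days = 4.936 years.

4.94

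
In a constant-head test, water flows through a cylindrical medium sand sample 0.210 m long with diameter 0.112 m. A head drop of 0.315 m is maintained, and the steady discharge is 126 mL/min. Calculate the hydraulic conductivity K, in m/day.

12.3

Cross-sectional area A = π·(d/2)² = π × (0.112/2)² = 0.009852 m².
Convert discharge: 126 mL/min = 2.100e-06 m³/s.
Darcy's law rearranged: K = Q·L / (A·Δh) = 2.100e-06 × 0.210 / (0.009852 × 0.315) = 0.0001421 m/s = 12.28 m/day.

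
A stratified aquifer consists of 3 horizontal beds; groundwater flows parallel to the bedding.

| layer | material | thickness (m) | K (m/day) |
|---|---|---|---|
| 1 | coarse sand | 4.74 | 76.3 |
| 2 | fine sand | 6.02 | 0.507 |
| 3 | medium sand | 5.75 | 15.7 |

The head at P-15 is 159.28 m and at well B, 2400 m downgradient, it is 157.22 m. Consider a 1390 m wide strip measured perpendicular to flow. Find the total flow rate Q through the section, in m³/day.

Flow is parallel to layering, so each bed carries its own Darcy discharge and the transmissivities add.
Σ(K_i·b_i) = 76.3×4.74 + 0.507×6.02 + 15.7×5.75 = 455.0 m²/day.
Hydraulic gradient i = (159.28 − 157.22) / 2400 = 2.06 / 2400 = 0.0008583.
Q = Σ(K_i·b_i) · W · i = 455.0 × 1390 × 0.0008583 = 542.8 m³/day.

543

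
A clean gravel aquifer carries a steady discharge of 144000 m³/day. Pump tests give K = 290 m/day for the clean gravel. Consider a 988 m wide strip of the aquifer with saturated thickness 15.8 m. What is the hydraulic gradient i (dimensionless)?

0.0318

Cross-sectional area A = 988 × 15.8 = 15610 m².
From Q = K·A·i, i = Q / (K·A) = 144000 / (290.0 × 15610) = 0.03181.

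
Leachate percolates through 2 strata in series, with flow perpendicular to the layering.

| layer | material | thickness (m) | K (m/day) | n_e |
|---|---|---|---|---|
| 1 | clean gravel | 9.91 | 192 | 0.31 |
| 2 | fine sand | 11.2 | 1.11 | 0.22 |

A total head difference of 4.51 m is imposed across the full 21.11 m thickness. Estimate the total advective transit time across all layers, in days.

12.4

With flow normal to the layers, continuity requires the same specific discharge q through every layer.
Σ(b_i/K_i) = 9.91/192 + 11.2/1.11 = 10.14 d.
q = Δh / Σ(b_i/K_i) = 4.51 / 10.14 = 0.4447 m/day.
In each layer the seepage velocity is v_i = q/n_i, so the layer transit time is t_i = b_i·n_i / q:
  layer 1 (clean gravel): t_1 = 9.91 × 0.31 / 0.4447 = 6.908 d
  layer 2 (fine sand): t_2 = 11.2 × 0.22 / 0.4447 = 5.541 d
Total t = Σ t_i = 12.45 days.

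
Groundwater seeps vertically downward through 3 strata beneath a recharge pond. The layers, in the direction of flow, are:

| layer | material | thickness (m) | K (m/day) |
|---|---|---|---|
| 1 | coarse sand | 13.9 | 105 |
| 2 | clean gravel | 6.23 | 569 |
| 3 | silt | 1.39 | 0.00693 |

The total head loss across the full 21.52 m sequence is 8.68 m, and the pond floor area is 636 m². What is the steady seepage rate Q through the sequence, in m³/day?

27.5

Flow is perpendicular to layering, so the layers act in series and the equivalent K is the thickness-weighted harmonic mean.
Total thickness L = 13.9 + 6.23 + 1.39 = 21.52 m.
Σ(b_i/K_i) = 13.9/105 + 6.23/569 + 1.39/0.00693 = 200.7 d.
K_eq = L / Σ(b_i/K_i) = 21.52 / 200.7 = 0.1072 m/day.
Q = K_eq · A · (Δh/L) = 0.1072 × 636 × (8.68/21.52) = 27.50 m³/day.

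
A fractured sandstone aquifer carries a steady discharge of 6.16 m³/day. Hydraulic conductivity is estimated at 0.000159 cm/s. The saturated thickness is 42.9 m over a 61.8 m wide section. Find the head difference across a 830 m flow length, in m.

Convert K: 0.000159 cm/s × 864 = 0.1374 m/day.
Cross-sectional area A = 61.8 × 42.9 = 2651 m².
From Q = K·A·i, i = Q / (K·A) = 6.16 / (0.1374 × 2651) = 0.01691.
Head loss Δh = i · L = 0.01691 × 830 = 14.04 m.

14.0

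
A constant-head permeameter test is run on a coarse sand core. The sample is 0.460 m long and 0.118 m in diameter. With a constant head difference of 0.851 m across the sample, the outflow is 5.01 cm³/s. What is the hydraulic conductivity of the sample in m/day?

Cross-sectional area A = π·(d/2)² = π × (0.118/2)² = 0.01094 m².
Convert discharge: 5.01 cm³/s = 5.010e-06 m³/s.
Darcy's law rearranged: K = Q·L / (A·Δh) = 5.010e-06 × 0.460 / (0.01094 × 0.851) = 0.0002476 m/s = 21.40 m/day.

21.4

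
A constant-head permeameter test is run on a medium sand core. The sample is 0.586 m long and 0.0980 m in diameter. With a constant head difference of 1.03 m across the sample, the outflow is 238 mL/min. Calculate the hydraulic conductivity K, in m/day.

25.8

Cross-sectional area A = π·(d/2)² = π × (0.0980/2)² = 0.007543 m².
Convert discharge: 238 mL/min = 3.967e-06 m³/s.
Darcy's law rearranged: K = Q·L / (A·Δh) = 3.967e-06 × 0.586 / (0.007543 × 1.03) = 0.0002992 m/s = 25.85 m/day.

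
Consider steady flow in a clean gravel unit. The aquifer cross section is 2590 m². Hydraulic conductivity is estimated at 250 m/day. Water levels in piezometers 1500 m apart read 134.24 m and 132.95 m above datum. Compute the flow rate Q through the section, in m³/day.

557

Hydraulic gradient i = (134.24 − 132.95) / 1500 = 1.29 / 1500 = 0.0008600.
Darcy's law: Q = K · A · i = 250.0 × 2590 × 0.0008600 = 556.9 m³/day.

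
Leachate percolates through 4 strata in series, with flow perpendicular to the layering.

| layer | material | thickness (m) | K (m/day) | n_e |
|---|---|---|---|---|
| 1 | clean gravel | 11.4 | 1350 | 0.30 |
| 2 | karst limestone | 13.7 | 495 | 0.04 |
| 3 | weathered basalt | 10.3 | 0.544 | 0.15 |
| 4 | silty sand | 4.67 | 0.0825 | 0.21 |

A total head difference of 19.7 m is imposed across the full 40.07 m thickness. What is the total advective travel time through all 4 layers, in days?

24.9

With flow normal to the layers, continuity requires the same specific discharge q through every layer.
Σ(b_i/K_i) = 11.4/1350 + 13.7/495 + 10.3/0.544 + 4.67/0.0825 = 75.58 d.
q = Δh / Σ(b_i/K_i) = 19.7 / 75.58 = 0.2607 m/day.
In each layer the seepage velocity is v_i = q/n_i, so the layer transit time is t_i = b_i·n_i / q:
  layer 1 (clean gravel): t_1 = 11.4 × 0.30 / 0.2607 = 13.12 d
  layer 2 (karst limestone): t_2 = 13.7 × 0.04 / 0.2607 = 2.102 d
  layer 3 (weathered basalt): t_3 = 10.3 × 0.15 / 0.2607 = 5.927 d
  layer 4 (silty sand): t_4 = 4.67 × 0.21 / 0.2607 = 3.762 d
Total t = Σ t_i = 24.91 days.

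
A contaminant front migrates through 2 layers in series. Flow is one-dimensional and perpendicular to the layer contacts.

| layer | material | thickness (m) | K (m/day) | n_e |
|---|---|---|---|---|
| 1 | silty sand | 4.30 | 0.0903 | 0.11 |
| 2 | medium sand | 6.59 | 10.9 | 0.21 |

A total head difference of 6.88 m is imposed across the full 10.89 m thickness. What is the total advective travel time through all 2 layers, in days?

13.0

With flow normal to the layers, continuity requires the same specific discharge q through every layer.
Σ(b_i/K_i) = 4.30/0.0903 + 6.59/10.9 = 48.22 d.
q = Δh / Σ(b_i/K_i) = 6.88 / 48.22 = 0.1427 m/day.
In each layer the seepage velocity is v_i = q/n_i, so the layer transit time is t_i = b_i·n_i / q:
  layer 1 (silty sand): t_1 = 4.30 × 0.11 / 0.1427 = 3.315 d
  layer 2 (medium sand): t_2 = 6.59 × 0.21 / 0.1427 = 9.700 d
Total t = Σ t_i = 13.02 days.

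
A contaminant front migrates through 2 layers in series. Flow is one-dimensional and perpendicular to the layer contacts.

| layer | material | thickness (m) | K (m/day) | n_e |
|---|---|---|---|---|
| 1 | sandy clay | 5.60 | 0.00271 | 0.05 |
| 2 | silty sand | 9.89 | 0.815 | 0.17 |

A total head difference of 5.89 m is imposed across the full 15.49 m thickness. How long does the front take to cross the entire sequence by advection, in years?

With flow normal to the layers, continuity requires the same specific discharge q through every layer.
Σ(b_i/K_i) = 5.60/0.00271 + 9.89/0.815 = 2079 d.
q = Δh / Σ(b_i/K_i) = 5.89 / 2079 = 0.002834 m/day.
In each layer the seepage velocity is v_i = q/n_i, so the layer transit time is t_i = b_i·n_i / q:
  layer 1 (sandy clay): t_1 = 5.60 × 0.05 / 0.002834 = 98.81 d
  layer 2 (silty sand): t_2 = 9.89 × 0.17 / 0.002834 = 593.3 d
Total t = Σ t_i = 692.1 days = 1.895 years.

1.89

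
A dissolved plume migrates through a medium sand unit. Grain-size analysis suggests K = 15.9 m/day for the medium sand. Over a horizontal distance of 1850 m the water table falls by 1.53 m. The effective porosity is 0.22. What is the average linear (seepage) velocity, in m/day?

0.0598

Hydraulic gradient i = Δh / L = 1.53 / 1850 = 0.0008270.
Darcy flux q = K · i = 15.90 × 0.0008270 = 0.01315 m/day.
Seepage velocity v = q / n_e = 0.01315 / 0.22 = 0.05977 m/day.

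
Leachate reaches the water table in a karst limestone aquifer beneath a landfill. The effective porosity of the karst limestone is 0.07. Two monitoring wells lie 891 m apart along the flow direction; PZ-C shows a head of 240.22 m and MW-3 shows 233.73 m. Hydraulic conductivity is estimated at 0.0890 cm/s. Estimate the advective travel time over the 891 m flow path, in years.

Convert K: 0.0890 cm/s × 864 = 76.90 m/day.
Hydraulic gradient i = (240.22 − 233.73) / 891 = 6.49 / 891 = 0.007284.
Darcy flux q = K · i = 76.90 × 0.007284 = 0.5601 m/day.
Seepage velocity v = q / n_e = 0.5601 / 0.07 = 8.002 m/day.
Travel time t = L / v = 891 / 8.002 = 111.4 days = 0.3049 years.

0.305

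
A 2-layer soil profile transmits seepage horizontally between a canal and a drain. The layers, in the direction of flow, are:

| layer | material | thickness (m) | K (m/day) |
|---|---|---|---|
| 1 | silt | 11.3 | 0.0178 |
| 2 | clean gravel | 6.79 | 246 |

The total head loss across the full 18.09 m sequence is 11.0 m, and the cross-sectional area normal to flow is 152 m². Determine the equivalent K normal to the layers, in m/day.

0.0285

Flow is perpendicular to layering, so the layers act in series and the equivalent K is the thickness-weighted harmonic mean.
Total thickness L = 11.3 + 6.79 = 18.09 m.
Σ(b_i/K_i) = 11.3/0.0178 + 6.79/246 = 634.9 d.
K_eq = L / Σ(b_i/K_i) = 18.09 / 634.9 = 0.02849 m/day.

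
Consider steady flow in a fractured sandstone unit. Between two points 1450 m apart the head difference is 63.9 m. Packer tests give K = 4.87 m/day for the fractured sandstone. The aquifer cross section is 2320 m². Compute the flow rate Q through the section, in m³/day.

Hydraulic gradient i = Δh / L = 63.9 / 1450 = 0.04407.
Darcy's law: Q = K · A · i = 4.870 × 2320 × 0.04407 = 497.9 m³/day.

498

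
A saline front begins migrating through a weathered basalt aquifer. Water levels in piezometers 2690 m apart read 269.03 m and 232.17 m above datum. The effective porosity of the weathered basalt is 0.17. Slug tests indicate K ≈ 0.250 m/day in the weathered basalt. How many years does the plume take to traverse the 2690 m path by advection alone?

365

Hydraulic gradient i = (269.03 − 232.17) / 2690 = 36.86 / 2690 = 0.01370.
Darcy flux q = K · i = 0.2500 × 0.01370 = 0.003426 m/day.
Seepage velocity v = q / n_e = 0.003426 / 0.17 = 0.02015 m/day.
Travel time t = L / v = 2690 / 0.02015 = 1.335e+05 days = 365.5 years.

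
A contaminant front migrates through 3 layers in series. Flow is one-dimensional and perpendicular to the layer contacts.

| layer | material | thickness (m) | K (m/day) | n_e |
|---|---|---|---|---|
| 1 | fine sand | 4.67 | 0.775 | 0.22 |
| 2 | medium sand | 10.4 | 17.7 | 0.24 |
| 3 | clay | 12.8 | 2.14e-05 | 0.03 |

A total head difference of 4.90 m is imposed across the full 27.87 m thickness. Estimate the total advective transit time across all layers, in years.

With flow normal to the layers, continuity requires the same specific discharge q through every layer.
Σ(b_i/K_i) = 4.67/0.775 + 10.4/17.7 + 12.8/2.14e-05 = 5.981e+05 d.
q = Δh / Σ(b_i/K_i) = 4.90 / 5.981e+05 = 8.192e-06 m/day.
In each layer the seepage velocity is v_i = q/n_i, so the layer transit time is t_i = b_i·n_i / q:
  layer 1 (fine sand): t_1 = 4.67 × 0.22 / 8.192e-06 = 1.254e+05 d
  layer 2 (medium sand): t_2 = 10.4 × 0.24 / 8.192e-06 = 3.047e+05 d
  layer 3 (clay): t_3 = 12.8 × 0.03 / 8.192e-06 = 46874 d
Total t = Σ t_i = 4.770e+05 days = 1306 years.

1310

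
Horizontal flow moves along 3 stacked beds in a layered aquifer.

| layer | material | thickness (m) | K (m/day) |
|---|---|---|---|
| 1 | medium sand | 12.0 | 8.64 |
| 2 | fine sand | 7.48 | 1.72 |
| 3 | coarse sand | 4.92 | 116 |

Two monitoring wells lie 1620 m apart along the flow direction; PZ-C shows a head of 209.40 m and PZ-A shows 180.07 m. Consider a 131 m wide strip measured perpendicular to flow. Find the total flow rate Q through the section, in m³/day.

Flow is parallel to layering, so each bed carries its own Darcy discharge and the transmissivities add.
Σ(K_i·b_i) = 8.64×12.0 + 1.72×7.48 + 116×4.92 = 687.3 m²/day.
Hydraulic gradient i = (209.40 − 180.07) / 1620 = 29.33 / 1620 = 0.01810.
Q = Σ(K_i·b_i) · W · i = 687.3 × 131 × 0.01810 = 1630 m³/day.

1630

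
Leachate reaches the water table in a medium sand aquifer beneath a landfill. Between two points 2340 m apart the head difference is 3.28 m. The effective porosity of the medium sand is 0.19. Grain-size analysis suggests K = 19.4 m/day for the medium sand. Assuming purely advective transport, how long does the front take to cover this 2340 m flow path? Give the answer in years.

Hydraulic gradient i = Δh / L = 3.28 / 2340 = 0.001402.
Darcy flux q = K · i = 19.40 × 0.001402 = 0.02719 m/day.
Seepage velocity v = q / n_e = 0.02719 / 0.19 = 0.1431 m/day.
Travel time t = L / v = 2340 / 0.1431 = 16350 days = 44.76 years.

44.8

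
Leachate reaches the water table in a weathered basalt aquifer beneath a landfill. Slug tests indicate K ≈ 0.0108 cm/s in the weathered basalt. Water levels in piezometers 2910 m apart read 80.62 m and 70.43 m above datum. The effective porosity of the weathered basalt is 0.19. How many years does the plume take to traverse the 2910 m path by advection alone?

Convert K: 0.0108 cm/s × 864 = 9.331 m/day.
Hydraulic gradient i = (80.62 − 70.43) / 2910 = 10.19 / 2910 = 0.003502.
Darcy flux q = K · i = 9.331 × 0.003502 = 0.03268 m/day.
Seepage velocity v = q / n_e = 0.03268 / 0.19 = 0.1720 m/day.
Travel time t = L / v = 2910 / 0.1720 = 16921 days = 46.33 years.

46.3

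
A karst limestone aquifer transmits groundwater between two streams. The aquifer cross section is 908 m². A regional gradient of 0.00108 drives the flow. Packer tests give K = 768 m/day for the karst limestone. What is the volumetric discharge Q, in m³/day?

Hydraulic gradient i = 0.00108.
Darcy's law: Q = K · A · i = 768.0 × 908.0 × 0.001080 = 753.1 m³/day.

753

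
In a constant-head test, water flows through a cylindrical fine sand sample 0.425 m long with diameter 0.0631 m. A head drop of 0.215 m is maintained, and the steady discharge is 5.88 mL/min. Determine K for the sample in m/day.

Cross-sectional area A = π·(d/2)² = π × (0.0631/2)² = 0.003127 m².
Convert discharge: 5.88 mL/min = 9.800e-08 m³/s.
Darcy's law rearranged: K = Q·L / (A·Δh) = 9.800e-08 × 0.425 / (0.003127 × 0.215) = 6.195e-05 m/s = 5.352 m/day.

5.35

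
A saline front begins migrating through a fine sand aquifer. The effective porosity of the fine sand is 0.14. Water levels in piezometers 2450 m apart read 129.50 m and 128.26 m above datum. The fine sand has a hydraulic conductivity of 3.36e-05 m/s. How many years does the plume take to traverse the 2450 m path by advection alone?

Convert K: 3.36e-05 m/s × 86400 = 2.903 m/day.
Hydraulic gradient i = (129.50 − 128.26) / 2450 = 1.24 / 2450 = 0.0005061.
Darcy flux q = K · i = 2.903 × 0.0005061 = 0.001469 m/day.
Seepage velocity v = q / n_e = 0.001469 / 0.14 = 0.01049 m/day.
Travel time t = L / v = 2450 / 0.01049 = 2.334e+05 days = 639.1 years.

639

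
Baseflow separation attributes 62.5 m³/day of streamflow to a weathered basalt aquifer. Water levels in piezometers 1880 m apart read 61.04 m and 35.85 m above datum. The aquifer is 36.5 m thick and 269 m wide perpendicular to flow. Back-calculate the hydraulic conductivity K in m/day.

0.475

Cross-sectional area A = 269 × 36.5 = 9818 m².
Hydraulic gradient i = (61.04 − 35.85) / 1880 = 25.19 / 1880 = 0.01340.
From Q = K·A·i, K = Q / (A·i) = 62.5 / (9818 × 0.01340) = 0.4751 m/day.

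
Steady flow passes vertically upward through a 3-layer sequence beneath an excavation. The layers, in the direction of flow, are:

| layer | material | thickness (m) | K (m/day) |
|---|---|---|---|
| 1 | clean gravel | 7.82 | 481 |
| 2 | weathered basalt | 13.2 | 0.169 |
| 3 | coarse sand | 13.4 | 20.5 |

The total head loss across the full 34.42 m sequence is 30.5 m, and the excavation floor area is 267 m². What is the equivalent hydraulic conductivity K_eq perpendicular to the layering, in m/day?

0.437

Flow is perpendicular to layering, so the layers act in series and the equivalent K is the thickness-weighted harmonic mean.
Total thickness L = 7.82 + 13.2 + 13.4 = 34.42 m.
Σ(b_i/K_i) = 7.82/481 + 13.2/0.169 + 13.4/20.5 = 78.78 d.
K_eq = L / Σ(b_i/K_i) = 34.42 / 78.78 = 0.4369 m/day.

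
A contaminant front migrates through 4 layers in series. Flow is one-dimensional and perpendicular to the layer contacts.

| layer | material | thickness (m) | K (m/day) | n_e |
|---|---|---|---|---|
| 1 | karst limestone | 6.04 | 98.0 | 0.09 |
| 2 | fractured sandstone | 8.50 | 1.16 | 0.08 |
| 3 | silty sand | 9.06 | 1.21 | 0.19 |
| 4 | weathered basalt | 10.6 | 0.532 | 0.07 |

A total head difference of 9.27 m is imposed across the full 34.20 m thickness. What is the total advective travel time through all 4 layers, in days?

13.8

With flow normal to the layers, continuity requires the same specific discharge q through every layer.
Σ(b_i/K_i) = 6.04/98.0 + 8.50/1.16 + 9.06/1.21 + 10.6/0.532 = 34.80 d.
q = Δh / Σ(b_i/K_i) = 9.27 / 34.80 = 0.2664 m/day.
In each layer the seepage velocity is v_i = q/n_i, so the layer transit time is t_i = b_i·n_i / q:
  layer 1 (karst limestone): t_1 = 6.04 × 0.09 / 0.2664 = 2.041 d
  layer 2 (fractured sandstone): t_2 = 8.50 × 0.08 / 0.2664 = 2.553 d
  layer 3 (silty sand): t_3 = 9.06 × 0.19 / 0.2664 = 6.463 d
  layer 4 (weathered basalt): t_4 = 10.6 × 0.07 / 0.2664 = 2.786 d
Total t = Σ t_i = 13.84 days.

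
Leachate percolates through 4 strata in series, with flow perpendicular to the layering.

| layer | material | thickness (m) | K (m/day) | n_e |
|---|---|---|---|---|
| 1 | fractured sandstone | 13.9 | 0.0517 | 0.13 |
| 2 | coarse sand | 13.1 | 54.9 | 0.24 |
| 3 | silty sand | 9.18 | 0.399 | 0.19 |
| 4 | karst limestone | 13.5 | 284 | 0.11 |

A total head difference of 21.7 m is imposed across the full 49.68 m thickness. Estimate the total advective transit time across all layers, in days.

110

With flow normal to the layers, continuity requires the same specific discharge q through every layer.
Σ(b_i/K_i) = 13.9/0.0517 + 13.1/54.9 + 9.18/0.399 + 13.5/284 = 292.2 d.
q = Δh / Σ(b_i/K_i) = 21.7 / 292.2 = 0.07428 m/day.
In each layer the seepage velocity is v_i = q/n_i, so the layer transit time is t_i = b_i·n_i / q:
  layer 1 (fractured sandstone): t_1 = 13.9 × 0.13 / 0.07428 = 24.33 d
  layer 2 (coarse sand): t_2 = 13.1 × 0.24 / 0.07428 = 42.33 d
  layer 3 (silty sand): t_3 = 9.18 × 0.19 / 0.07428 = 23.48 d
  layer 4 (karst limestone): t_4 = 13.5 × 0.11 / 0.07428 = 19.99 d
Total t = Σ t_i = 110.1 days.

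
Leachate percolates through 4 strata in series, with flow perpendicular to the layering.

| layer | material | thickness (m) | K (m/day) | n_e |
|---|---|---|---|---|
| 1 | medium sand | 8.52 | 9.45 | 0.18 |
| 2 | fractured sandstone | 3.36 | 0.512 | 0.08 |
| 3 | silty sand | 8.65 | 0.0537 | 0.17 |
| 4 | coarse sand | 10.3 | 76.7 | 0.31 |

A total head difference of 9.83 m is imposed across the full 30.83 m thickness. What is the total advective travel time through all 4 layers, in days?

With flow normal to the layers, continuity requires the same specific discharge q through every layer.
Σ(b_i/K_i) = 8.52/9.45 + 3.36/0.512 + 8.65/0.0537 + 10.3/76.7 = 168.7 d.
q = Δh / Σ(b_i/K_i) = 9.83 / 168.7 = 0.05828 m/day.
In each layer the seepage velocity is v_i = q/n_i, so the layer transit time is t_i = b_i·n_i / q:
  layer 1 (medium sand): t_1 = 8.52 × 0.18 / 0.05828 = 26.32 d
  layer 2 (fractured sandstone): t_2 = 3.36 × 0.08 / 0.05828 = 4.612 d
  layer 3 (silty sand): t_3 = 8.65 × 0.17 / 0.05828 = 25.23 d
  layer 4 (coarse sand): t_4 = 10.3 × 0.31 / 0.05828 = 54.79 d
Total t = Σ t_i = 111.0 days.

111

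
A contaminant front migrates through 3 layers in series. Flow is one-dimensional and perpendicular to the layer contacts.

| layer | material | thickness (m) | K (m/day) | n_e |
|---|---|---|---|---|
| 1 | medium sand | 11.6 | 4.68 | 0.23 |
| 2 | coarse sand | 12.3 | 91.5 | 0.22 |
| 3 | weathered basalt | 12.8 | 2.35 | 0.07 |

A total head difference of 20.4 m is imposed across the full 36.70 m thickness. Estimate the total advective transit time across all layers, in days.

2.48

With flow normal to the layers, continuity requires the same specific discharge q through every layer.
Σ(b_i/K_i) = 11.6/4.68 + 12.3/91.5 + 12.8/2.35 = 8.060 d.
q = Δh / Σ(b_i/K_i) = 20.4 / 8.060 = 2.531 m/day.
In each layer the seepage velocity is v_i = q/n_i, so the layer transit time is t_i = b_i·n_i / q:
  layer 1 (medium sand): t_1 = 11.6 × 0.23 / 2.531 = 1.054 d
  layer 2 (coarse sand): t_2 = 12.3 × 0.22 / 2.531 = 1.069 d
  layer 3 (weathered basalt): t_3 = 12.8 × 0.07 / 2.531 = 0.3540 d
Total t = Σ t_i = 2.477 days.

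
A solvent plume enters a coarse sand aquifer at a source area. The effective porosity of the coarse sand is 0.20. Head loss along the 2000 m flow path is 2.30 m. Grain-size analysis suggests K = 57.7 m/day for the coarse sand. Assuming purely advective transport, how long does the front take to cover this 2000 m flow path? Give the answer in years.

Hydraulic gradient i = Δh / L = 2.30 / 2000 = 0.001150.
Darcy flux q = K · i = 57.70 × 0.001150 = 0.06635 m/day.
Seepage velocity v = q / n_e = 0.06635 / 0.20 = 0.3318 m/day.
Travel time t = L / v = 2000 / 0.3318 = 6028 days = 16.50 years.

16.5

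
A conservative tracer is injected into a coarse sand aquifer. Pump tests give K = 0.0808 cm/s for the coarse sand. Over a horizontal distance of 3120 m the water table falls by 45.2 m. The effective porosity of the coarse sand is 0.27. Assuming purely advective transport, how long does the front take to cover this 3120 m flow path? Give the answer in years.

2.28

Convert K: 0.0808 cm/s × 864 = 69.81 m/day.
Hydraulic gradient i = Δh / L = 45.2 / 3120 = 0.01449.
Darcy flux q = K · i = 69.81 × 0.01449 = 1.011 m/day.
Seepage velocity v = q / n_e = 1.011 / 0.27 = 3.746 m/day.
Travel time t = L / v = 3120 / 3.746 = 832.9 days = 2.280 years.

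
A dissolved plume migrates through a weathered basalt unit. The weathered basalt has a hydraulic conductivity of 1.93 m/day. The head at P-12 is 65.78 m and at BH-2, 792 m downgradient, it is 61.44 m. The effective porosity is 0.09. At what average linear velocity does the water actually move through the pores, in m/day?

0.118

Hydraulic gradient i = (65.78 − 61.44) / 792 = 4.34 / 792 = 0.005480.
Darcy flux q = K · i = 1.930 × 0.005480 = 0.01058 m/day.
Seepage velocity v = q / n_e = 0.01058 / 0.09 = 0.1175 m/day.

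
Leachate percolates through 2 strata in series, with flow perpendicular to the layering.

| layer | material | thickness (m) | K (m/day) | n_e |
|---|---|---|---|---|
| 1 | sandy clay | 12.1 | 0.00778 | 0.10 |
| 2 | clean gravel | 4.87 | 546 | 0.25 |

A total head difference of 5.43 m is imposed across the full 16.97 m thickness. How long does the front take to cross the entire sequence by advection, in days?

695

With flow normal to the layers, continuity requires the same specific discharge q through every layer.
Σ(b_i/K_i) = 12.1/0.00778 + 4.87/546 = 1555 d.
q = Δh / Σ(b_i/K_i) = 5.43 / 1555 = 0.003491 m/day.
In each layer the seepage velocity is v_i = q/n_i, so the layer transit time is t_i = b_i·n_i / q:
  layer 1 (sandy clay): t_1 = 12.1 × 0.10 / 0.003491 = 346.6 d
  layer 2 (clean gravel): t_2 = 4.87 × 0.25 / 0.003491 = 348.7 d
Total t = Σ t_i = 695.3 days.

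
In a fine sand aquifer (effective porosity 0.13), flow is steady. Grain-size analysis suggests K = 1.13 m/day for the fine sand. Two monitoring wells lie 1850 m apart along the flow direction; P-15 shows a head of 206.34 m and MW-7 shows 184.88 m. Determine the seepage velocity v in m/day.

0.101

Hydraulic gradient i = (206.34 − 184.88) / 1850 = 21.46 / 1850 = 0.01160.
Darcy flux q = K · i = 1.130 × 0.01160 = 0.01311 m/day.
Seepage velocity v = q / n_e = 0.01311 / 0.13 = 0.1008 m/day.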